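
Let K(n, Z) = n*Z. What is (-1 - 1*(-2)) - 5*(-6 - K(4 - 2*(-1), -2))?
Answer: -29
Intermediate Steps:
K(n, Z) = Z*n
(-1 - 1*(-2)) - 5*(-6 - K(4 - 2*(-1), -2)) = (-1 - 1*(-2)) - 5*(-6 - (-2)*(4 - 2*(-1))) = (-1 + 2) - 5*(-6 - (-2)*(4 + 2)) = 1 - 5*(-6 - (-2)*6) = 1 - 5*(-6 - 1*(-12)) = 1 - 5*(-6 + 12) = 1 - 5*6 = 1 - 30 = -29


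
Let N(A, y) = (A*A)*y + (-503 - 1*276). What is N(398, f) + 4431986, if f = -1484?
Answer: -230640329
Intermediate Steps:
N(A, y) = -779 + y*A**2 (N(A, y) = A**2*y + (-503 - 276) = y*A**2 - 779 = -779 + y*A**2)
N(398, f) + 4431986 = (-779 - 1484*398**2) + 4431986 = (-779 - 1484*158404) + 4431986 = (-779 - 235071536) + 4431986 = -235072315 + 4431986 = -230640329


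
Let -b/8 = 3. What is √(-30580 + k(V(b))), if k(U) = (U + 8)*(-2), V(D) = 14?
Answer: 4*I*√1914 ≈ 175.0*I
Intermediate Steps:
b = -24 (b = -8*3 = -24)
k(U) = -16 - 2*U (k(U) = (8 + U)*(-2) = -16 - 2*U)
√(-30580 + k(V(b))) = √(-30580 + (-16 - 2*14)) = √(-30580 + (-16 - 28)) = √(-30580 - 44) = √(-30624) = 4*I*√1914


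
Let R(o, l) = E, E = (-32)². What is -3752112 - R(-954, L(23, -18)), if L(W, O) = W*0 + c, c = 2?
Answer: -3753136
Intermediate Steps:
L(W, O) = 2 (L(W, O) = W*0 + 2 = 0 + 2 = 2)
E = 1024
R(o, l) = 1024
-3752112 - R(-954, L(23, -18)) = -3752112 - 1*1024 = -3752112 - 1024 = -3753136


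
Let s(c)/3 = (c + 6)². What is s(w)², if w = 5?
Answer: 131769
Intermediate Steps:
s(c) = 3*(6 + c)² (s(c) = 3*(c + 6)² = 3*(6 + c)²)
s(w)² = (3*(6 + 5)²)² = (3*11²)² = (3*121)² = 363² = 131769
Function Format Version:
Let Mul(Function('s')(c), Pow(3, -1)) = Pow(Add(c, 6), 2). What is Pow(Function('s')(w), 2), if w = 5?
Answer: 131769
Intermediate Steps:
Function('s')(c) = Mul(3, Pow(Add(6, c), 2)) (Function('s')(c) = Mul(3, Pow(Add(c, 6), 2)) = Mul(3, Pow(Add(6, c), 2)))
Pow(Function('s')(w), 2) = Pow(Mul(3, Pow(Add(6, 5), 2)), 2) = Pow(Mul(3, Pow(11, 2)), 2) = Pow(Mul(3, 121), 2) = Pow(363, 2) = 131769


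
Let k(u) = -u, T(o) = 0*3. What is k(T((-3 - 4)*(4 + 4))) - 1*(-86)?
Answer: 86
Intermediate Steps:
T(o) = 0
k(T((-3 - 4)*(4 + 4))) - 1*(-86) = -1*0 - 1*(-86) = 0 + 86 = 86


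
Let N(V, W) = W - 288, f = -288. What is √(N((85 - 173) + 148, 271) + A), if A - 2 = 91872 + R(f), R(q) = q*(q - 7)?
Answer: √176817 ≈ 420.50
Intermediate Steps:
R(q) = q*(-7 + q)
N(V, W) = -288 + W
A = 176834 (A = 2 + (91872 - 288*(-7 - 288)) = 2 + (91872 - 288*(-295)) = 2 + (91872 + 84960) = 2 + 176832 = 176834)
√(N((85 - 173) + 148, 271) + A) = √((-288 + 271) + 176834) = √(-17 + 176834) = √176817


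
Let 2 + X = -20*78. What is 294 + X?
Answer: -1268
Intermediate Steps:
X = -1562 (X = -2 - 20*78 = -2 - 1560 = -1562)
294 + X = 294 - 1562 = -1268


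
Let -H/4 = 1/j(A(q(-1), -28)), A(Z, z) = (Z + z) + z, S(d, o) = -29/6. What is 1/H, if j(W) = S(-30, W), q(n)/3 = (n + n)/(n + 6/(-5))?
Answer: 29/24 ≈ 1.2083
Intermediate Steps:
q(n) = 6*n/(-6/5 + n) (q(n) = 3*((n + n)/(n + 6/(-5))) = 3*((2*n)/(n + 6*(-⅕))) = 3*((2*n)/(n - 6/5)) = 3*((2*n)/(-6/5 + n)) = 3*(2*n/(-6/5 + n)) = 6*n/(-6/5 + n))
S(d, o) = -29/6 (S(d, o) = -29*⅙ = -29/6)
A(Z, z) = Z + 2*z
j(W) = -29/6
H = 24/29 (H = -4/(-29/6) = -4*(-6/29) = 24/29 ≈ 0.82759)
1/H = 1/(24/29) = 29/24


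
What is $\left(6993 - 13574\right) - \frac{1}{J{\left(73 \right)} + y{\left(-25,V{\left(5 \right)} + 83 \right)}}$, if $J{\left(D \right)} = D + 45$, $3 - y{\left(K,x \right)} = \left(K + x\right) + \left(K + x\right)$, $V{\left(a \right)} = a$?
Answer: $- \frac{32904}{5} \approx -6580.8$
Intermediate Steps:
$y{\left(K,x \right)} = 3 - 2 K - 2 x$ ($y{\left(K,x \right)} = 3 - \left(\left(K + x\right) + \left(K + x\right)\right) = 3 - \left(2 K + 2 x\right) = 3 - 2 K - 2 x$)
$J{\left(D \right)} = 45 + D$
$\left(6993 - 13574\right) - \frac{1}{J{\left(73 \right)} + y{\left(-25,V{\left(5 \right)} + 83 \right)}} = \left(6993 - 13574\right) - \frac{1}{\left(45 + 73\right) - \left(-53 + 2 \left(5 + 83\right)\right)} = -6581 - \frac{1}{118 + \left(3 + 50 - 176\right)} = -6581 - \frac{1}{118 - 123} = -6581 - \frac{1}{-5} = -6581 - - \frac{1}{5} = -6581 + \frac{1}{5} = - \frac{32904}{5}$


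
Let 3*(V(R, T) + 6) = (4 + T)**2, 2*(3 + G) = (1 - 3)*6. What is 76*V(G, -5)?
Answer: -1292/3 ≈ -430.67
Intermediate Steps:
G = -9 (G = -3 + ((1 - 3)*6)/2 = -3 + (-2*6)/2 = -3 + (1/2)*(-12) = -3 - 6 = -9)
V(R, T) = -6 + (4 + T)**2/3
76*V(G, -5) = 76*(-6 + (4 - 5)**2/3) = 76*(-6 + (1/3)*(-1)**2) = 76*(-6 + (1/3)*1) = 76*(-6 + 1/3) = 76*(-17/3) = -1292/3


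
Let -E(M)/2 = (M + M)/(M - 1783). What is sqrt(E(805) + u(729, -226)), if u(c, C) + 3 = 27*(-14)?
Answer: I*sqrt(90317811)/489 ≈ 19.435*I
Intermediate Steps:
E(M) = -4*M/(-1783 + M) (E(M) = -2*(M + M)/(M - 1783) = -2*2*M/(-1783 + M) = -4*M/(-1783 + M))
u(c, C) = -381 (u(c, C) = -3 + 27*(-14) = -3 - 378 = -381)
sqrt(E(805) + u(729, -226)) = sqrt(-4*805/(-1783 + 805) - 381) = sqrt(-4*805/(-978) - 381) = sqrt(-4*805*(-1/978) - 381) = sqrt(1610/489 - 381) = sqrt(-184699/489) = I*sqrt(90317811)/489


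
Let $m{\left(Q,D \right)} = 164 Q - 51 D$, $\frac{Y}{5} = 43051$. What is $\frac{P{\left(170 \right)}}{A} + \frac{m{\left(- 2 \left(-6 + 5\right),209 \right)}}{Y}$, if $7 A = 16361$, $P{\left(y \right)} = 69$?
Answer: $- \frac{65057326}{3521787055} \approx -0.018473$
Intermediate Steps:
$Y = 215255$ ($Y = 5 \cdot 43051 = 215255$)
$A = \frac{16361}{7}$ ($A = \frac{1}{7} \cdot 16361 = \frac{16361}{7} \approx 2337.3$)
$m{\left(Q,D \right)} = - 51 D + 164 Q$
$\frac{P{\left(170 \right)}}{A} + \frac{m{\left(- 2 \left(-6 + 5\right),209 \right)}}{Y} = \frac{69}{\frac{16361}{7}} + \frac{\left(-51\right) 209 + 164 \left(- 2 \left(-6 + 5\right)\right)}{215255} = 69 \cdot \frac{7}{16361} + \left(-10659 + 164 \left(\left(-2\right) \left(-1\right)\right)\right) \frac{1}{215255} = \frac{483}{16361} + \left(-10659 + 164 \cdot 2\right) \frac{1}{215255} = \frac{483}{16361} + \left(-10659 + 328\right) \frac{1}{215255} = \frac{483}{16361} - \frac{10331}{215255} = - \frac{65057326}{3521787055}$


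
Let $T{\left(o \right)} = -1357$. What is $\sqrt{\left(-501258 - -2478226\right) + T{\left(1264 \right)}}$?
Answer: $\sqrt{1975611} \approx 1405.6$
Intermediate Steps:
$\sqrt{\left(-501258 - -2478226\right) + T{\left(1264 \right)}} = \sqrt{\left(-501258 - -2478226\right) - 1357} = \sqrt{\left(-501258 + 2478226\right) - 1357} = \sqrt{1976968 - 1357} = \sqrt{1975611}$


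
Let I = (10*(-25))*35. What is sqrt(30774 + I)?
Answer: 2*sqrt(5506) ≈ 148.40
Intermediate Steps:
I = -8750 (I = -250*35 = -8750)
sqrt(30774 + I) = sqrt(30774 - 8750) = sqrt(22024) = 2*sqrt(5506)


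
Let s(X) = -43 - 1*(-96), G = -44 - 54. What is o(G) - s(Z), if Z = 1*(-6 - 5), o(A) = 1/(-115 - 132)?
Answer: -13092/247 ≈ -53.004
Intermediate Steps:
G = -98
o(A) = -1/247 (o(A) = 1/(-247) = -1/247)
Z = -11 (Z = 1*(-11) = -11)
s(X) = 53 (s(X) = -43 + 96 = 53)
o(G) - s(Z) = -1/247 - 1*53 = -1/247 - 53 = -13092/247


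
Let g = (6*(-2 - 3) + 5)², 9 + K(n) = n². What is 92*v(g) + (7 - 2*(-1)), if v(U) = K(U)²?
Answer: 14037439069961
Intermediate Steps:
K(n) = -9 + n²
g = 625 (g = (6*(-5) + 5)² = (-30 + 5)² = (-25)² = 625)
v(U) = (-9 + U²)²
92*v(g) + (7 - 2*(-1)) = 92*(-9 + 625²)² + (7 - 2*(-1)) = 92*(-9 + 390625)² + (7 + 2) = 92*390616² + 9 = 92*152580859456 + 9 = 14037439069952 + 9 = 14037439069961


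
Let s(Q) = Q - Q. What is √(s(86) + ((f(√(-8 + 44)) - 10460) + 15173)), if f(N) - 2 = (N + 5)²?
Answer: 2*√1209 ≈ 69.541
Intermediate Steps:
s(Q) = 0
f(N) = 2 + (5 + N)² (f(N) = 2 + (N + 5)² = 2 + (5 + N)²)
√(s(86) + ((f(√(-8 + 44)) - 10460) + 15173)) = √(0 + (((2 + (5 + √(-8 + 44))²) - 10460) + 15173)) = √(0 + (((2 + (5 + √36)²) - 10460) + 15173)) = √(0 + (((2 + (5 + 6)²) - 10460) + 15173)) = √(0 + (((2 + 11²) - 10460) + 15173)) = √(0 + (((2 + 121) - 10460) + 15173)) = √(0 + ((123 - 10460) + 15173)) = √(0 + (-10337 + 15173)) = √(0 + 4836) = √4836 = 2*√1209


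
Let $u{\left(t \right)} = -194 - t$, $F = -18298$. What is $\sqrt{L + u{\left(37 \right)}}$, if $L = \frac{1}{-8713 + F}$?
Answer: $\frac{i \sqrt{168536268962}}{27011} \approx 15.199 i$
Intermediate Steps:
$L = - \frac{1}{27011}$ ($L = \frac{1}{-8713 - 18298} = \frac{1}{-27011} = - \frac{1}{27011} \approx -3.7022 \cdot 10^{-5}$)
$\sqrt{L + u{\left(37 \right)}} = \sqrt{- \frac{1}{27011} - 231} = \sqrt{- \frac{6239542}{27011}} = \frac{i \sqrt{168536268962}}{27011}$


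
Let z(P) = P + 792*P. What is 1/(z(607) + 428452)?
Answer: 1/909803 ≈ 1.0991e-6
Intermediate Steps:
z(P) = 793*P
1/(z(607) + 428452) = 1/(793*607 + 428452) = 1/(481351 + 428452) = 1/909803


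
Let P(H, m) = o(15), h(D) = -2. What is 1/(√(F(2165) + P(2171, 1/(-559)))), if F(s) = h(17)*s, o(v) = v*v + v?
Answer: -I*√4090/4090 ≈ -0.015636*I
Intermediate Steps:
o(v) = v + v² (o(v) = v² + v = v + v²)
F(s) = -2*s
P(H, m) = 240 (P(H, m) = 15*(1 + 15) = 15*16 = 240)
1/(√(F(2165) + P(2171, 1/(-559)))) = 1/(√(-2*2165 + 240)) = 1/(√(-4330 + 240)) = 1/(√(-4090)) = 1/(I*√4090) = -I*√4090/4090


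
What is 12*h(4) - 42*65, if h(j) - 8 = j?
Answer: -2586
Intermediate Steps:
h(j) = 8 + j
12*h(4) - 42*65 = 12*(8 + 4) - 42*65 = 12*12 - 1*2730 = 144 - 2730 = -2586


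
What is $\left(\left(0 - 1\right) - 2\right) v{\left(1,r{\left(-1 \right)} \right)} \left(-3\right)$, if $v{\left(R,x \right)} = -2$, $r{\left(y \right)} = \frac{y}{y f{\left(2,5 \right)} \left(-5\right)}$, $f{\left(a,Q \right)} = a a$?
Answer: $-18$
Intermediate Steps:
$f{\left(a,Q \right)} = a^{2}$
$r{\left(y \right)} = - \frac{1}{20}$ ($r{\left(y \right)} = \frac{y}{y 2^{2} \left(-5\right)} = \frac{y}{y 4 \left(-5\right)} = \frac{y}{4 y \left(-5\right)} = \frac{y}{\left(-20\right) y} = y \left(- \frac{1}{20 y}\right) = - \frac{1}{20}$)
$\left(\left(0 - 1\right) - 2\right) v{\left(1,r{\left(-1 \right)} \right)} \left(-3\right) = \left(\left(0 - 1\right) - 2\right) \left(-2\right) \left(-3\right) = \left(-1 - 2\right) \left(-2\right) \left(-3\right) = \left(-3\right) \left(-2\right) \left(-3\right) = 6 \left(-3\right) = -18$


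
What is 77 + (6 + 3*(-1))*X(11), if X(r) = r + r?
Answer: 143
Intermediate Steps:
X(r) = 2*r
77 + (6 + 3*(-1))*X(11) = 77 + (6 + 3*(-1))*(2*11) = 77 + (6 - 3)*22 = 77 + 3*22 = 77 + 66 = 143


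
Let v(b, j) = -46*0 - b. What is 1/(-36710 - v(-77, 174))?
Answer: -1/36787 ≈ -2.7184e-5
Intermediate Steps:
v(b, j) = -b (v(b, j) = 0 - b = -b)
1/(-36710 - v(-77, 174)) = 1/(-36710 - (-1)*(-77)) = 1/(-36710 - 1*77) = 1/(-36710 - 77) = 1/(-36787) = -1/36787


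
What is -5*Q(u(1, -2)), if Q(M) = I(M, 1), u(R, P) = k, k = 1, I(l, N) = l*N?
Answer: -5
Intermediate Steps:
I(l, N) = N*l
u(R, P) = 1
Q(M) = M (Q(M) = 1*M = M)
-5*Q(u(1, -2)) = -5*1 = -5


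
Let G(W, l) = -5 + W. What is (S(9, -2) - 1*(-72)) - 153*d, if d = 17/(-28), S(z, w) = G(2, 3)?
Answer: 4533/28 ≈ 161.89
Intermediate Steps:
S(z, w) = -3 (S(z, w) = -5 + 2 = -3)
d = -17/28 (d = 17*(-1/28) = -17/28 ≈ -0.60714)
(S(9, -2) - 1*(-72)) - 153*d = (-3 - 1*(-72)) - 153*(-17/28) = (-3 + 72) + 2601/28 = 69 + 2601/28 = 4533/28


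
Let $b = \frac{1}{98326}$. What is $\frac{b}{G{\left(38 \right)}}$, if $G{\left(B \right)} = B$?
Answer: $\frac{1}{3736388} \approx 2.6764 \cdot 10^{-7}$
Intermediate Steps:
$b = \frac{1}{98326} \approx 1.017 \cdot 10^{-5}$
$\frac{b}{G{\left(38 \right)}} = \frac{1}{98326 \cdot 38} = \frac{1}{98326} \cdot \frac{1}{38} = \frac{1}{3736388}$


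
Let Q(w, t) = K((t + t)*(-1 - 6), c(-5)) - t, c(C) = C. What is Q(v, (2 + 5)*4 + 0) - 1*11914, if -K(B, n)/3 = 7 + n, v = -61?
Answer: -11948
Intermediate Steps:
K(B, n) = -21 - 3*n (K(B, n) = -3*(7 + n) = -21 - 3*n)
Q(w, t) = -6 - t (Q(w, t) = (-21 - 3*(-5)) - t = (-21 + 15) - t = -6 - t)
Q(v, (2 + 5)*4 + 0) - 1*11914 = (-6 - ((2 + 5)*4 + 0)) - 1*11914 = (-6 - (7*4 + 0)) - 11914 = (-6 - (28 + 0)) - 11914 = (-6 - 1*28) - 11914 = (-6 - 28) - 11914 = -34 - 11914 = -11948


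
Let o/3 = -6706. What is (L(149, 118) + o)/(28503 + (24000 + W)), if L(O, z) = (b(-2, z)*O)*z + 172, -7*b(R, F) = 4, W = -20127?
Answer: -5525/5964 ≈ -0.92639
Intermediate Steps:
o = -20118 (o = 3*(-6706) = -20118)
b(R, F) = -4/7 (b(R, F) = -1/7*4 = -4/7)
L(O, z) = 172 - 4*O*z/7 (L(O, z) = (-4*O/7)*z + 172 = -4*O*z/7 + 172 = 172 - 4*O*z/7)
(L(149, 118) + o)/(28503 + (24000 + W)) = ((172 - 4/7*149*118) - 20118)/(28503 + (24000 - 20127)) = ((172 - 70328/7) - 20118)/(28503 + 3873) = (-69124/7 - 20118)/32376 = -209950/7*1/32376 = -5525/5964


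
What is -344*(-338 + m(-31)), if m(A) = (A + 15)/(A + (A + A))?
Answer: 10807792/93 ≈ 1.1621e+5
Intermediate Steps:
m(A) = (15 + A)/(3*A) (m(A) = (15 + A)/(A + 2*A) = (15 + A)/((3*A)) = (15 + A)*(1/(3*A)) = (15 + A)/(3*A))
-344*(-338 + m(-31)) = -344*(-338 + (⅓)*(15 - 31)/(-31)) = -344*(-338 + (⅓)*(-1/31)*(-16)) = -344*(-338 + 16/93) = -344*(-31418/93) = 10807792/93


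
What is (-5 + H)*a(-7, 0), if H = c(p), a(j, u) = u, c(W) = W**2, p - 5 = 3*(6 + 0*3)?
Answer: 0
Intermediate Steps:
p = 23 (p = 5 + 3*(6 + 0*3) = 5 + 3*(6 + 0) = 5 + 3*6 = 5 + 18 = 23)
H = 529 (H = 23**2 = 529)
(-5 + H)*a(-7, 0) = (-5 + 529)*0 = 524*0 = 0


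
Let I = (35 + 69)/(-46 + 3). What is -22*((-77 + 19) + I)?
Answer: 57156/43 ≈ 1329.2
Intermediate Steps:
I = -104/43 (I = 104/(-43) = 104*(-1/43) = -104/43 ≈ -2.4186)
-22*((-77 + 19) + I) = -22*((-77 + 19) - 104/43) = -22*(-58 - 104/43) = -22*(-2598/43) = 57156/43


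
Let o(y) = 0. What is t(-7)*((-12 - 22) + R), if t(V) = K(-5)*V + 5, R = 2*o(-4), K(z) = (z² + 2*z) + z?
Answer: 2210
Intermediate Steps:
K(z) = z² + 3*z
R = 0 (R = 2*0 = 0)
t(V) = 5 + 10*V (t(V) = (-5*(3 - 5))*V + 5 = (-5*(-2))*V + 5 = 10*V + 5 = 5 + 10*V)
t(-7)*((-12 - 22) + R) = (5 + 10*(-7))*((-12 - 22) + 0) = (5 - 70)*(-34 + 0) = -65*(-34) = 2210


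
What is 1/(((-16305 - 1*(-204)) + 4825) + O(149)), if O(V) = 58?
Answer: -1/11218 ≈ -8.9142e-5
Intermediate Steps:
1/(((-16305 - 1*(-204)) + 4825) + O(149)) = 1/(((-16305 - 1*(-204)) + 4825) + 58) = 1/(((-16305 + 204) + 4825) + 58) = 1/((-16101 + 4825) + 58) = 1/(-11276 + 58) = 1/(-11218) = -1/11218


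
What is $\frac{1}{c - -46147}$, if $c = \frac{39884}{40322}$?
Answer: $\frac{20161}{930389609} \approx 2.1669 \cdot 10^{-5}$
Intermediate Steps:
$c = \frac{19942}{20161}$ ($c = 39884 \cdot \frac{1}{40322} = \frac{19942}{20161} \approx 0.98914$)
$\frac{1}{c - -46147} = \frac{1}{\frac{19942}{20161} - -46147} = \frac{1}{\frac{19942}{20161} + 46147} = \frac{1}{\frac{930389609}{20161}} = \frac{20161}{930389609}$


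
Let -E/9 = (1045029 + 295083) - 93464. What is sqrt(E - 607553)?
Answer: I*sqrt(11827385) ≈ 3439.1*I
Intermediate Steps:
E = -11219832 (E = -9*((1045029 + 295083) - 93464) = -9*(1340112 - 93464) = -9*1246648 = -11219832)
sqrt(E - 607553) = sqrt(-11219832 - 607553) = sqrt(-11827385) = I*sqrt(11827385)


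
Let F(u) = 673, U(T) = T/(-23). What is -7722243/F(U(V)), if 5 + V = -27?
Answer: -7722243/673 ≈ -11474.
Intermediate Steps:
V = -32 (V = -5 - 27 = -32)
U(T) = -T/23 (U(T) = T*(-1/23) = -T/23)
-7722243/F(U(V)) = -7722243/673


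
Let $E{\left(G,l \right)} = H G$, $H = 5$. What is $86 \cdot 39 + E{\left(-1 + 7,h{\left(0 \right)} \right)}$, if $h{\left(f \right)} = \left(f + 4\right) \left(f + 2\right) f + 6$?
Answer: $3384$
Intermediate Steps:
$h{\left(f \right)} = 6 + f \left(2 + f\right) \left(4 + f\right)$ ($h{\left(f \right)} = \left(4 + f\right) \left(2 + f\right) f + 6 = \left(2 + f\right) \left(4 + f\right) f + 6 = f \left(2 + f\right) \left(4 + f\right) + 6 = 6 + f \left(2 + f\right) \left(4 + f\right)$)
$E{\left(G,l \right)} = 5 G$
$86 \cdot 39 + E{\left(-1 + 7,h{\left(0 \right)} \right)} = 86 \cdot 39 + 5 \left(-1 + 7\right) = 3354 + 5 \cdot 6 = 3354 + 30 = 3384$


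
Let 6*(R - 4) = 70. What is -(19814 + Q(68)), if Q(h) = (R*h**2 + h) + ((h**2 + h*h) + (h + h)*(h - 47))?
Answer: -313286/3 ≈ -1.0443e+5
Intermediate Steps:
R = 47/3 (R = 4 + (1/6)*70 = 4 + 35/3 = 47/3 ≈ 15.667)
Q(h) = h + 53*h**2/3 + 2*h*(-47 + h) (Q(h) = (47*h**2/3 + h) + ((h**2 + h*h) + (h + h)*(h - 47)) = (h + 47*h**2/3) + ((h**2 + h**2) + (2*h)*(-47 + h)) = (h + 47*h**2/3) + (2*h**2 + 2*h*(-47 + h)) = h + 53*h**2/3 + 2*h*(-47 + h))
-(19814 + Q(68)) = -(19814 + (1/3)*68*(-279 + 59*68)) = -(19814 + (1/3)*68*(-279 + 4012)) = -(19814 + (1/3)*68*3733) = -(19814 + 253844/3) = -1*313286/3 = -313286/3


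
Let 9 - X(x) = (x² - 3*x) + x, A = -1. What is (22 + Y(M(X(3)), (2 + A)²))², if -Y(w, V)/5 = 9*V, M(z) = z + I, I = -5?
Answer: 529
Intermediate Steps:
X(x) = 9 - x² + 2*x (X(x) = 9 - ((x² - 3*x) + x) = 9 - (x² - 2*x) = 9 + (-x² + 2*x) = 9 - x² + 2*x)
M(z) = -5 + z (M(z) = z - 5 = -5 + z)
Y(w, V) = -45*V
(22 + Y(M(X(3)), (2 + A)²))² = (22 - 45*(2 - 1)²)² = (22 - 45*1²)² = (22 - 45*1)² = (22 - 45)² = (-23)² = 529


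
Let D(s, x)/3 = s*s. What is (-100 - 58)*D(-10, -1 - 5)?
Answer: -47400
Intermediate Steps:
D(s, x) = 3*s² (D(s, x) = 3*(s*s) = 3*s²)
(-100 - 58)*D(-10, -1 - 5) = (-100 - 58)*(3*(-10)²) = -474*100 = -158*300 = -47400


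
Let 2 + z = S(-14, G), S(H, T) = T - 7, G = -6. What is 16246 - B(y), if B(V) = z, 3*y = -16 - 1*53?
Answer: 16261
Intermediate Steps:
y = -23 (y = (-16 - 1*53)/3 = (-16 - 53)/3 = (1/3)*(-69) = -23)
S(H, T) = -7 + T
z = -15 (z = -2 + (-7 - 6) = -2 - 13 = -15)
B(V) = -15
16246 - B(y) = 16246 - 1*(-15) = 16246 + 15 = 16261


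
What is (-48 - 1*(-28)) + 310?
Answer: 290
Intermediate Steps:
(-48 - 1*(-28)) + 310 = (-48 + 28) + 310 = -20 + 310 = 290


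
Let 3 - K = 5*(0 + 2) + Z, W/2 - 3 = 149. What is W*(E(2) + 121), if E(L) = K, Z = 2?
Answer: 34048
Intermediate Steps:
W = 304 (W = 6 + 2*149 = 6 + 298 = 304)
K = -9 (K = 3 - (5*(0 + 2) + 2) = 3 - (5*2 + 2) = 3 - (10 + 2) = 3 - 1*12 = 3 - 12 = -9)
E(L) = -9
W*(E(2) + 121) = 304*(-9 + 121) = 304*112 = 34048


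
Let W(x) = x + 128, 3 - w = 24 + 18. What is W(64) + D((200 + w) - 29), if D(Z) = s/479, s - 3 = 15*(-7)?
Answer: 91866/479 ≈ 191.79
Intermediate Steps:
s = -102 (s = 3 + 15*(-7) = 3 - 105 = -102)
w = -39 (w = 3 - (24 + 18) = 3 - 1*42 = 3 - 42 = -39)
W(x) = 128 + x
D(Z) = -102/479
W(64) + D((200 + w) - 29) = (128 + 64) - 102/479 = 192 - 102/479 = 91866/479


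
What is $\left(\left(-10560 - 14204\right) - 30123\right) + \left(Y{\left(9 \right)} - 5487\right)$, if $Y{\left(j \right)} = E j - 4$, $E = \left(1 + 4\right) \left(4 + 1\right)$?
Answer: $-60153$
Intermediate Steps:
$E = 25$ ($E = 5 \cdot 5 = 25$)
$Y{\left(j \right)} = -4 + 25 j$ ($Y{\left(j \right)} = 25 j - 4 = -4 + 25 j$)
$\left(\left(-10560 - 14204\right) - 30123\right) + \left(Y{\left(9 \right)} - 5487\right) = \left(\left(-10560 - 14204\right) - 30123\right) + \left(\left(-4 + 25 \cdot 9\right) - 5487\right) = \left(\left(-10560 - 14204\right) - 30123\right) + \left(\left(-4 + 225\right) - 5487\right) = \left(-24764 - 30123\right) + \left(221 - 5487\right) = -54887 - 5266 = -60153$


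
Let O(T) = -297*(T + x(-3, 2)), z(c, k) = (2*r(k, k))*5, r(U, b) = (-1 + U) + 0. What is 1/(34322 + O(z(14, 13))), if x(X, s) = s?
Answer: -1/1912 ≈ -0.00052301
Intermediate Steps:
r(U, b) = -1 + U
z(c, k) = -10 + 10*k (z(c, k) = (2*(-1 + k))*5 = (-2 + 2*k)*5 = -10 + 10*k)
O(T) = -594 - 297*T (O(T) = -297*(T + 2) = -297*(2 + T) = -594 - 297*T)
1/(34322 + O(z(14, 13))) = 1/(34322 + (-594 - 297*(-10 + 10*13))) = 1/(34322 + (-594 - 297*(-10 + 130))) = 1/(34322 + (-594 - 297*120)) = 1/(34322 + (-594 - 35640)) = 1/(34322 - 36234) = 1/(-1912) = -1/1912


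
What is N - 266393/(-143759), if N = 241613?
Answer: 34734309660/143759 ≈ 2.4161e+5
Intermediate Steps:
N - 266393/(-143759) = 241613 - 266393/(-143759) = 241613 - 266393*(-1)/143759 = 241613 - 1*(-266393/143759) = 241613 + 266393/143759 = 34734309660/143759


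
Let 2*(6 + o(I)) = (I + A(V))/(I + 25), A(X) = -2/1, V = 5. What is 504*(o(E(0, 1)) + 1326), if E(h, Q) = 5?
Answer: 3326526/5 ≈ 6.6531e+5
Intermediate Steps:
A(X) = -2 (A(X) = -2*1 = -2)
o(I) = -6 + (-2 + I)/(2*(25 + I)) (o(I) = -6 + ((I - 2)/(I + 25))/2 = -6 + ((-2 + I)/(25 + I))/2 = -6 + (-2 + I)/(2*(25 + I)))
504*(o(E(0, 1)) + 1326) = 504*((-302 - 11*5)/(2*(25 + 5)) + 1326) = 504*((1/2)*(-302 - 55)/30 + 1326) = 504*((1/2)*(1/30)*(-357) + 1326) = 504*(-119/20 + 1326) = 504*(26401/20) = 3326526/5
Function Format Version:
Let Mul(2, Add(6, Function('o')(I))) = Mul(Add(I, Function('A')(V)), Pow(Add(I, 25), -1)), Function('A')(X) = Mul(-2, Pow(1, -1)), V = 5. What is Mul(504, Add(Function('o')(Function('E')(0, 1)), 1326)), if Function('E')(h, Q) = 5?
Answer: Rational(3326526, 5) ≈ 6.6531e+5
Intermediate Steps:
Function('A')(X) = -2 (Function('A')(X) = Mul(-2, 1) = -2)
Function('o')(I) = Add(-6, Mul(Rational(1, 2), Pow(Add(25, I), -1), Add(-2, I))) (Function('o')(I) = Add(-6, Mul(Rational(1, 2), Mul(Add(I, -2), Pow(Add(I, 25), -1)))) = Add(-6, Mul(Rational(1, 2), Mul(Add(-2, I), Pow(Add(25, I), -1)))) = Add(-6, Mul(Rational(1, 2), Mul(Pow(Add(25, I), -1), Add(-2, I)))) = Add(-6, Mul(Rational(1, 2), Pow(Add(25, I), -1), Add(-2, I))))
Mul(504, Add(Function('o')(Function('E')(0, 1)), 1326)) = Mul(504, Add(Mul(Rational(1, 2), Pow(Add(25, 5), -1), Add(-302, Mul(-11, 5))), 1326)) = Mul(504, Add(Mul(Rational(1, 2), Pow(30, -1), Add(-302, -55)), 1326)) = Mul(504, Add(Mul(Rational(1, 2), Rational(1, 30), -357), 1326)) = Mul(504, Add(Rational(-119, 20), 1326)) = Mul(504, Rational(26401, 20)) = Rational(3326526, 5)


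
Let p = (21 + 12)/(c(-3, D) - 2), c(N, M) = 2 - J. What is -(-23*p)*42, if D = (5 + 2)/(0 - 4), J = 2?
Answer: -15939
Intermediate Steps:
D = -7/4 (D = 7/(-4) = 7*(-¼) = -7/4 ≈ -1.7500)
c(N, M) = 0 (c(N, M) = 2 - 1*2 = 2 - 2 = 0)
p = -33/2 (p = (21 + 12)/(0 - 2) = 33/(-2) = 33*(-½) = -33/2 ≈ -16.500)
-(-23*p)*42 = -(-23*(-33/2))*42 = -759*42/2 = -1*15939 = -15939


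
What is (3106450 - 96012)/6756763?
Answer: 3010438/6756763 ≈ 0.44554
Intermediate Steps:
(3106450 - 96012)/6756763 = 3010438*(1/6756763) = 3010438/6756763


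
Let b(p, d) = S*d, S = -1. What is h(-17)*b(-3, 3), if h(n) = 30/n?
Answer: 90/17 ≈ 5.2941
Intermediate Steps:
b(p, d) = -d
h(-17)*b(-3, 3) = (30/(-17))*(-1*3) = (30*(-1/17))*(-3) = -30/17*(-3) = 90/17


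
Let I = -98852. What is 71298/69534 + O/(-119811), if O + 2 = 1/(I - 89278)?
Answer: 89282565522473/87072187770090 ≈ 1.0254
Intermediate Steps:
O = -376261/188130 (O = -2 + 1/(-98852 - 89278) = -2 + 1/(-188130) = -2 - 1/188130 = -376261/188130 ≈ -2.0000)
71298/69534 + O/(-119811) = 71298/69534 - 376261/188130/(-119811) = 71298*(1/69534) - 376261/188130*(-1/119811) = 3961/3863 + 376261/22540043430 = 89282565522473/87072187770090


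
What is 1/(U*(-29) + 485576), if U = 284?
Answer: 1/477340 ≈ 2.0949e-6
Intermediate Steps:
1/(U*(-29) + 485576) = 1/(284*(-29) + 485576) = 1/(-8236 + 485576) = 1/477340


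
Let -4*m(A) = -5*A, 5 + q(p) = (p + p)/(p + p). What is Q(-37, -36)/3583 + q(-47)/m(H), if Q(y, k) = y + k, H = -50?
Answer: 19539/447875 ≈ 0.043626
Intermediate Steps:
q(p) = -4 (q(p) = -5 + (p + p)/(p + p) = -5 + (2*p)/((2*p)) = -5 + (2*p)*(1/(2*p)) = -5 + 1 = -4)
m(A) = 5*A/4 (m(A) = -(-5)*A/4 = 5*A/4)
Q(y, k) = k + y
Q(-37, -36)/3583 + q(-47)/m(H) = (-36 - 37)/3583 - 4/((5/4)*(-50)) = -73*1/3583 - 4/(-125/2) = -73/3583 - 4*(-2/125) = -73/3583 + 8/125 = 19539/447875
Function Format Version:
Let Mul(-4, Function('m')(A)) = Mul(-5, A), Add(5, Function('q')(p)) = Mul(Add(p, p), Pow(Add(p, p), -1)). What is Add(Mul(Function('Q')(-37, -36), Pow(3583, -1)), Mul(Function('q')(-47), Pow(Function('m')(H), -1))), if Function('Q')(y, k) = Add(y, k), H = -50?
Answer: Rational(19539, 447875) ≈ 0.043626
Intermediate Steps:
Function('q')(p) = -4 (Function('q')(p) = Add(-5, Mul(Add(p, p), Pow(Add(p, p), -1))) = Add(-5, Mul(Mul(2, p), Pow(Mul(2, p), -1))) = Add(-5, Mul(Mul(2, p), Mul(Rational(1, 2), Pow(p, -1)))) = Add(-5, 1) = -4)
Function('m')(A) = Mul(Rational(5, 4), A) (Function('m')(A) = Mul(Rational(-1, 4), Mul(-5, A)) = Mul(Rational(5, 4), A))
Function('Q')(y, k) = Add(k, y)
Add(Mul(Function('Q')(-37, -36), Pow(3583, -1)), Mul(Function('q')(-47), Pow(Function('m')(H), -1))) = Add(Mul(Add(-36, -37), Pow(3583, -1)), Mul(-4, Pow(Mul(Rational(5, 4), -50), -1))) = Add(Mul(-73, Rational(1, 3583)), Mul(-4, Pow(Rational(-125, 2), -1))) = Add(Rational(-73, 3583), Mul(-4, Rational(-2, 125))) = Add(Rational(-73, 3583), Rational(8, 125)) = Rational(19539, 447875)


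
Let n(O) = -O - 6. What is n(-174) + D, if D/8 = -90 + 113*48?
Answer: 42840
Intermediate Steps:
n(O) = -6 - O
D = 42672 (D = 8*(-90 + 113*48) = 8*(-90 + 5424) = 8*5334 = 42672)
n(-174) + D = (-6 - 1*(-174)) + 42672 = (-6 + 174) + 42672 = 168 + 42672 = 42840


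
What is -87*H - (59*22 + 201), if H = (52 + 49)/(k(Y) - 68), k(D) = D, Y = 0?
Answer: -93145/68 ≈ -1369.8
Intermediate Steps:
H = -101/68 (H = (52 + 49)/(0 - 68) = 101/(-68) = 101*(-1/68) = -101/68 ≈ -1.4853)
-87*H - (59*22 + 201) = -87*(-101/68) - (59*22 + 201) = 8787/68 - (1298 + 201) = 8787/68 - 1*1499 = 8787/68 - 1499 = -93145/68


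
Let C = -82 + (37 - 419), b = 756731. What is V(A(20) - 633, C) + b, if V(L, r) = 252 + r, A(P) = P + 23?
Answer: 756519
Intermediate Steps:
A(P) = 23 + P
C = -464 (C = -82 - 382 = -464)
V(A(20) - 633, C) + b = (252 - 464) + 756731 = -212 + 756731 = 756519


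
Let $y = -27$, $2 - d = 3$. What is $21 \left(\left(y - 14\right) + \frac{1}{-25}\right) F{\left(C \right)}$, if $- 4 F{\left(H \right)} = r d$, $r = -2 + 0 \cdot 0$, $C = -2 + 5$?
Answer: $\frac{10773}{25} \approx 430.92$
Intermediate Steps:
$d = -1$ ($d = 2 - 3 = -1$)
$C = 3$
$r = -2$ ($r = -2 + 0 = -2$)
$F{\left(H \right)} = - \frac{1}{2}$ ($F{\left(H \right)} = - \frac{\left(-2\right) \left(-1\right)}{4} = \left(- \frac{1}{4}\right) 2 = - \frac{1}{2}$)
$21 \left(\left(y - 14\right) + \frac{1}{-25}\right) F{\left(C \right)} = 21 \left(\left(-27 - 14\right) + \frac{1}{-25}\right) \left(- \frac{1}{2}\right) = 21 \left(-41 - \frac{1}{25}\right) \left(- \frac{1}{2}\right) = 21 \left(- \frac{1026}{25}\right) \left(- \frac{1}{2}\right) = \left(- \frac{21546}{25}\right) \left(- \frac{1}{2}\right) = \frac{10773}{25}$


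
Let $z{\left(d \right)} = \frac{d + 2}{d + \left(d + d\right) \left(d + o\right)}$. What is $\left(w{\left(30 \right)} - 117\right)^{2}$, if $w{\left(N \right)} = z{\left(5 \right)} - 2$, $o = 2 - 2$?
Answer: $\frac{42745444}{3025} \approx 14131.0$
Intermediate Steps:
$o = 0$ ($o = 2 - 2 = 0$)
$z{\left(d \right)} = \frac{2 + d}{d + 2 d^{2}}$ ($z{\left(d \right)} = \frac{d + 2}{d + \left(d + d\right) \left(d + 0\right)} = \frac{2 + d}{d + 2 d d} = \frac{2 + d}{d + 2 d^{2}}$)
$w{\left(N \right)} = - \frac{103}{55}$ ($w{\left(N \right)} = \frac{2 + 5}{5 \left(1 + 2 \cdot 5\right)} - 2 = \frac{1}{5} \frac{1}{1 + 10} \cdot 7 - 2 = \frac{1}{5} \cdot \frac{1}{11} \cdot 7 - 2 = \frac{7}{55} - 2 = - \frac{103}{55}$)
$\left(w{\left(30 \right)} - 117\right)^{2} = \left(- \frac{103}{55} - 117\right)^{2} = \left(- \frac{6538}{55}\right)^{2} = \frac{42745444}{3025}$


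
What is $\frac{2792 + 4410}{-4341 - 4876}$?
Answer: $- \frac{554}{709} \approx -0.78138$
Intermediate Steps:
$\frac{2792 + 4410}{-4341 - 4876} = \frac{7202}{-4341 - 4876} = \frac{7202}{-9217} = 7202 \left(- \frac{1}{9217}\right) = - \frac{554}{709}$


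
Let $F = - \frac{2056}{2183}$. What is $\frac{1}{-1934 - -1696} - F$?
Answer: $\frac{487145}{519554} \approx 0.93762$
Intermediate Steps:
$F = - \frac{2056}{2183}$ ($F = \left(-2056\right) \frac{1}{2183} = - \frac{2056}{2183} \approx -0.94182$)
$\frac{1}{-1934 - -1696} - F = \frac{1}{-1934 - -1696} - - \frac{2056}{2183} = \frac{1}{-1934 + 1696} + \frac{2056}{2183} = \frac{1}{-238} + \frac{2056}{2183} = - \frac{1}{238} + \frac{2056}{2183} = \frac{487145}{519554}$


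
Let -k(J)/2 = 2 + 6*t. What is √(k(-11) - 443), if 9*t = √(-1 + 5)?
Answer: I*√4047/3 ≈ 21.205*I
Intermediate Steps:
t = 2/9 (t = √(-1 + 5)/9 = √4/9 = (⅑)*2 = 2/9 ≈ 0.22222)
k(J) = -20/3 (k(J) = -2*(2 + 6*(2/9)) = -2*(2 + 4/3) = -2*10/3 = -20/3)
√(k(-11) - 443) = √(-20/3 - 443) = √(-1349/3) = I*√4047/3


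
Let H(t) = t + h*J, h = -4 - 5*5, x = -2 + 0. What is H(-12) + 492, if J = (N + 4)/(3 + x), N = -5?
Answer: 509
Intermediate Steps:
x = -2
h = -29 (h = -4 - 25 = -29)
J = -1 (J = (-5 + 4)/(3 - 2) = -1/1 = -1*1 = -1)
H(t) = 29 + t (H(t) = t - 29*(-1) = t + 29 = 29 + t)
H(-12) + 492 = (29 - 12) + 492 = 17 + 492 = 509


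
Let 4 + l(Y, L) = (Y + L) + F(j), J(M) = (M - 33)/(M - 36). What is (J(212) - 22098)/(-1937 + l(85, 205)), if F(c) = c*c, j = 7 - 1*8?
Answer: 3889069/290400 ≈ 13.392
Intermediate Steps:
j = -1 (j = 7 - 8 = -1)
J(M) = (-33 + M)/(-36 + M)
F(c) = c²
l(Y, L) = -3 + L + Y (l(Y, L) = -4 + ((Y + L) + (-1)²) = -4 + ((L + Y) + 1) = -4 + (1 + L + Y) = -3 + L + Y)
(J(212) - 22098)/(-1937 + l(85, 205)) = ((-33 + 212)/(-36 + 212) - 22098)/(-1937 + (-3 + 205 + 85)) = (179/176 - 22098)/(-1937 + 287) = ((1/176)*179 - 22098)/(-1650) = (179/176 - 22098)*(-1/1650) = -3889069/176*(-1/1650) = 3889069/290400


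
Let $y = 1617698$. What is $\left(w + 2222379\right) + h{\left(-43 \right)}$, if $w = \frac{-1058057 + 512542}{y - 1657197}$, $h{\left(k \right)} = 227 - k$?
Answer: $\frac{87792958366}{39499} \approx 2.2227 \cdot 10^{6}$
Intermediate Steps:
$w = \frac{545515}{39499}$ ($w = \frac{-1058057 + 512542}{1617698 - 1657197} = - \frac{545515}{-39499} = \left(-545515\right) \left(- \frac{1}{39499}\right) = \frac{545515}{39499} \approx 13.811$)
$\left(w + 2222379\right) + h{\left(-43 \right)} = \left(\frac{545515}{39499} + 2222379\right) + \left(227 - -43\right) = \frac{87782293636}{39499} + \left(227 + 43\right) = \frac{87782293636}{39499} + 270 = \frac{87792958366}{39499}$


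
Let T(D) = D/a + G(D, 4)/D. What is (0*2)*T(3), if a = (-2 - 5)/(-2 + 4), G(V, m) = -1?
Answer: 0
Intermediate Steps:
a = -7/2 ≈ -3.5000
T(D) = -1/D - 2*D/7 (T(D) = D/(-7/2) - 1/D = D*(-2/7) - 1/D = -2*D/7 - 1/D = -1/D - 2*D/7)
(0*2)*T(3) = (0*2)*(-1/3 - 2/7*3) = 0*(-1*⅓ - 6/7) = 0*(-⅓ - 6/7) = 0*(-25/21) = 0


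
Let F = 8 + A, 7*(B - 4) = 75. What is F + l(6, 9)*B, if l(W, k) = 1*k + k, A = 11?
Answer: 1987/7 ≈ 283.86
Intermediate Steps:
B = 103/7 (B = 4 + (⅐)*75 = 4 + 75/7 = 103/7 ≈ 14.714)
l(W, k) = 2*k (l(W, k) = k + k = 2*k)
F = 19 (F = 8 + 11 = 19)
F + l(6, 9)*B = 19 + (2*9)*(103/7) = 19 + 18*(103/7) = 19 + 1854/7 = 1987/7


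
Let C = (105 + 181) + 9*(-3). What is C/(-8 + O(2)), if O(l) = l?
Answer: -259/6 ≈ -43.167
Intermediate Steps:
C = 259 (C = 286 - 27 = 259)
C/(-8 + O(2)) = 259/(-8 + 2) = 259/(-6) = -⅙*259 = -259/6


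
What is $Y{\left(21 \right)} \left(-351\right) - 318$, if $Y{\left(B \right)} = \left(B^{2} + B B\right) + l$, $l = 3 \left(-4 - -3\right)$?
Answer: $-308847$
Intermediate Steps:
$l = -3$ ($l = 3 \left(-4 + 3\right) = 3 \left(-1\right) = -3$)
$Y{\left(B \right)} = -3 + 2 B^{2}$ ($Y{\left(B \right)} = \left(B^{2} + B B\right) - 3 = \left(B^{2} + B^{2}\right) - 3 = 2 B^{2} - 3 = -3 + 2 B^{2}$)
$Y{\left(21 \right)} \left(-351\right) - 318 = \left(-3 + 2 \cdot 21^{2}\right) \left(-351\right) - 318 = \left(-3 + 2 \cdot 441\right) \left(-351\right) - 318 = \left(-3 + 882\right) \left(-351\right) - 318 = 879 \left(-351\right) - 318 = -308529 - 318 = -308847$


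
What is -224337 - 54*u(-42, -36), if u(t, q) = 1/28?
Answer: -3140745/14 ≈ -2.2434e+5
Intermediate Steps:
u(t, q) = 1/28
-224337 - 54*u(-42, -36) = -224337 - 54/28 = -224337 - 1*27/14 = -224337 - 27/14 = -3140745/14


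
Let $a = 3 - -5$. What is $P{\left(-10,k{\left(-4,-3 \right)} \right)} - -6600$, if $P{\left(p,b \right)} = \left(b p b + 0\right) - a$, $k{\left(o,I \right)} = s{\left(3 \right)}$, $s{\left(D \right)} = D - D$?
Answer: $6592$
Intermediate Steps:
$s{\left(D \right)} = 0$
$k{\left(o,I \right)} = 0$
$a = 8$ ($a = 3 + 5 = 8$)
$P{\left(p,b \right)} = -8 + p b^{2}$ ($P{\left(p,b \right)} = \left(b p b + 0\right) - 8 = \left(p b^{2} + 0\right) - 8 = p b^{2} - 8 = -8 + p b^{2}$)
$P{\left(-10,k{\left(-4,-3 \right)} \right)} - -6600 = \left(-8 - 10 \cdot 0^{2}\right) - -6600 = \left(-8 - 0\right) + 6600 = \left(-8 + 0\right) + 6600 = -8 + 6600 = 6592$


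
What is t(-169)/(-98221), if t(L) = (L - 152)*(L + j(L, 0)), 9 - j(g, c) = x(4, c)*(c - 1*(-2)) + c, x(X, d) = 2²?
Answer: -53928/98221 ≈ -0.54905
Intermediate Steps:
x(X, d) = 4
j(g, c) = 1 - 5*c (j(g, c) = 9 - (4*(c - 1*(-2)) + c) = 9 - (4*(c + 2) + c) = 9 - (4*(2 + c) + c) = 9 - ((8 + 4*c) + c) = 9 - (8 + 5*c) = 9 + (-8 - 5*c) = 1 - 5*c)
t(L) = (1 + L)*(-152 + L) (t(L) = (L - 152)*(L + (1 - 5*0)) = (-152 + L)*(L + (1 + 0)) = (-152 + L)*(L + 1) = (-152 + L)*(1 + L) = (1 + L)*(-152 + L))
t(-169)/(-98221) = (-152 + (-169)² - 151*(-169))/(-98221) = (-152 + 28561 + 25519)*(-1/98221) = 53928*(-1/98221) = -53928/98221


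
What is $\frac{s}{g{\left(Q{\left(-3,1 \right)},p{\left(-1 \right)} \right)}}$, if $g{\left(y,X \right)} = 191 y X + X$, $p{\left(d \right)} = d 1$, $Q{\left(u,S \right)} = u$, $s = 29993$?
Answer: $\frac{29993}{572} \approx 52.435$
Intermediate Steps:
$p{\left(d \right)} = d$
$g{\left(y,X \right)} = X + 191 X y$ ($g{\left(y,X \right)} = 191 X y + X = X + 191 X y$)
$\frac{s}{g{\left(Q{\left(-3,1 \right)},p{\left(-1 \right)} \right)}} = \frac{29993}{\left(-1\right) \left(1 + 191 \left(-3\right)\right)} = \frac{29993}{\left(-1\right) \left(1 - 573\right)} = \frac{29993}{\left(-1\right) \left(-572\right)} = \frac{29993}{572}$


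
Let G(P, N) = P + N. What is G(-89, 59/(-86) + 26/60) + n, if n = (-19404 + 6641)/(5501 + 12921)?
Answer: -1068749831/11882190 ≈ -89.946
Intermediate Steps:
G(P, N) = N + P
n = -12763/18422 ≈ -0.69281
G(-89, 59/(-86) + 26/60) + n = ((59/(-86) + 26/60) - 89) - 12763/18422 = ((59*(-1/86) + 26*(1/60)) - 89) - 12763/18422 = ((-59/86 + 13/30) - 89) - 12763/18422 = (-163/645 - 89) - 12763/18422 = -57568/645 - 12763/18422 = -1068749831/11882190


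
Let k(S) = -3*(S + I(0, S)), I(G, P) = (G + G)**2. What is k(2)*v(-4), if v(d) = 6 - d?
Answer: -60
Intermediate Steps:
I(G, P) = 4*G**2 (I(G, P) = (2*G)**2 = 4*G**2)
k(S) = -3*S (k(S) = -3*(S + 4*0**2) = -3*(S + 4*0) = -3*(S + 0) = -3*S)
k(2)*v(-4) = (-3*2)*(6 - 1*(-4)) = -6*(6 + 4) = -6*10 = -60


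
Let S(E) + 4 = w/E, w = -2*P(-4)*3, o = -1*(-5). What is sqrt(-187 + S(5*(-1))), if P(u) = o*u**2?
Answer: I*sqrt(95) ≈ 9.7468*I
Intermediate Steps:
o = 5
P(u) = 5*u**2
w = -480 (w = -10*(-4)**2*3 = -10*16*3 = -2*80*3 = -160*3 = -480)
S(E) = -4 - 480/E
sqrt(-187 + S(5*(-1))) = sqrt(-187 + (-4 - 480/(5*(-1)))) = sqrt(-187 + (-4 - 480/(-5))) = sqrt(-187 + (-4 - 480*(-1/5))) = sqrt(-187 + (-4 + 96)) = sqrt(-187 + 92) = sqrt(-95) = I*sqrt(95)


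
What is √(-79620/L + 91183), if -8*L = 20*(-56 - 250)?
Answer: 5*√9475851/51 ≈ 301.79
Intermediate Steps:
L = 765 (L = -5*(-56 - 250)/2 = -5*(-306)/2 = -⅛*(-6120) = 765)
√(-79620/L + 91183) = √(-79620/765 + 91183) = √(-79620*1/765 + 91183) = √(-5308/51 + 91183) = √(4645025/51) = 5*√9475851/51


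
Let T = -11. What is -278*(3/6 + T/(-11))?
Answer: -417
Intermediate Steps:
-278*(3/6 + T/(-11)) = -278*(3/6 - 11/(-11)) = -278*(3*(⅙) - 11*(-1/11)) = -278*(½ + 1) = -278*3/2 = -417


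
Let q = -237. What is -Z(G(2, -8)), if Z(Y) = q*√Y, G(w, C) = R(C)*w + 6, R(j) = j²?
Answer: 237*√134 ≈ 2743.5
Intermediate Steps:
G(w, C) = 6 + w*C² (G(w, C) = C²*w + 6 = w*C² + 6 = 6 + w*C²)
Z(Y) = -237*√Y
-Z(G(2, -8)) = -(-237)*√(6 + 2*(-8)²) = -(-237)*√(6 + 2*64) = -(-237)*√(6 + 128) = -(-237)*√134 = 237*√134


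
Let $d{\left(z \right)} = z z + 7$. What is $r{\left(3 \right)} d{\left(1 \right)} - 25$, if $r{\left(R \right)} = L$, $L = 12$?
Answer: $71$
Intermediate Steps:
$r{\left(R \right)} = 12$
$d{\left(z \right)} = 7 + z^{2}$ ($d{\left(z \right)} = z^{2} + 7 = 7 + z^{2}$)
$r{\left(3 \right)} d{\left(1 \right)} - 25 = 12 \left(7 + 1^{2}\right) - 25 = 12 \left(7 + 1\right) - 25 = 12 \cdot 8 - 25 = 96 - 25 = 71$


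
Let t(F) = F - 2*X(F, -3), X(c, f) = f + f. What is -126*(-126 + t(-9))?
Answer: 15498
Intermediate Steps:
X(c, f) = 2*f
t(F) = 12 + F (t(F) = F - 4*(-3) = F - 2*(-6) = F + 12 = 12 + F)
-126*(-126 + t(-9)) = -126*(-126 + (12 - 9)) = -126*(-126 + 3) = -126*(-123) = 15498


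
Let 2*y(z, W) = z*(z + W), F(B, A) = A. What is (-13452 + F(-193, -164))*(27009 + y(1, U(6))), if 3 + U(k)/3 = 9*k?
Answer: -368802976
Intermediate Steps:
U(k) = -9 + 27*k (U(k) = -9 + 3*(9*k) = -9 + 27*k)
y(z, W) = z*(W + z)/2 (y(z, W) = (z*(z + W))/2 = (z*(W + z))/2 = z*(W + z)/2)
(-13452 + F(-193, -164))*(27009 + y(1, U(6))) = (-13452 - 164)*(27009 + (1/2)*1*((-9 + 27*6) + 1)) = -13616*(27009 + (1/2)*1*((-9 + 162) + 1)) = -13616*(27009 + (1/2)*1*(153 + 1)) = -13616*(27009 + (1/2)*1*154) = -13616*(27009 + 77) = -13616*27086 = -368802976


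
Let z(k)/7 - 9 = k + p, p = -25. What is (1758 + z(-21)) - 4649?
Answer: -3150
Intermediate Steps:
z(k) = -112 + 7*k (z(k) = 63 + 7*(k - 25) = 63 + 7*(-25 + k) = 63 + (-175 + 7*k) = -112 + 7*k)
(1758 + z(-21)) - 4649 = (1758 + (-112 + 7*(-21))) - 4649 = (1758 + (-112 - 147)) - 4649 = (1758 - 259) - 4649 = 1499 - 4649 = -3150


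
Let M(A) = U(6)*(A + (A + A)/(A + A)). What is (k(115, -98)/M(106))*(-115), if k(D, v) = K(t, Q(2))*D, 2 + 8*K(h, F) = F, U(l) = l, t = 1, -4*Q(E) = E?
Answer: 66125/10272 ≈ 6.4374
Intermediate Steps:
Q(E) = -E/4
M(A) = 6 + 6*A (M(A) = 6*(A + (A + A)/(A + A)) = 6*(A + (2*A)/((2*A))) = 6*(A + (2*A)*(1/(2*A))) = 6*(A + 1) = 6*(1 + A) = 6 + 6*A)
K(h, F) = -1/4 + F/8
k(D, v) = -5*D/16 (k(D, v) = (-1/4 + (-1/4*2)/8)*D = (-1/4 + (1/8)*(-1/2))*D = (-1/4 - 1/16)*D = -5*D/16)
(k(115, -98)/M(106))*(-115) = ((-5/16*115)/(6 + 6*106))*(-115) = -575/(16*(6 + 636))*(-115) = -575/16/642*(-115) = -575/16*1/642*(-115) = -575/10272*(-115) = 66125/10272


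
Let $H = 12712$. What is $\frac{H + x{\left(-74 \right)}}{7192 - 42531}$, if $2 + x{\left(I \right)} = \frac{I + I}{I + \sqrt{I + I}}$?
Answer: $- \frac{241527}{671441} - \frac{i \sqrt{37}}{671441} \approx -0.35971 - 9.0593 \cdot 10^{-6} i$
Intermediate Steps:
$x{\left(I \right)} = -2 + \frac{2 I}{I + \sqrt{2} \sqrt{I}}$ ($x{\left(I \right)} = -2 + \frac{I + I}{I + \sqrt{I + I}} = -2 + \frac{2 I}{I + \sqrt{2 I}} = -2 + \frac{2 I}{I + \sqrt{2} \sqrt{I}}$)
$\frac{H + x{\left(-74 \right)}}{7192 - 42531} = \frac{12712 - \frac{2 \sqrt{2} \sqrt{-74}}{-74 + \sqrt{2} \sqrt{-74}}}{7192 - 42531} = \frac{12712 - \frac{2 \sqrt{2} i \sqrt{74}}{-74 + \sqrt{2} i \sqrt{74}}}{-35339} = \left(12712 - \frac{2 \sqrt{2} i \sqrt{74}}{-74 + 2 i \sqrt{37}}\right) \left(- \frac{1}{35339}\right) = \left(12712 - \frac{4 i \sqrt{37}}{-74 + 2 i \sqrt{37}}\right) \left(- \frac{1}{35339}\right) = - \frac{12712}{35339} + \frac{4 i \sqrt{37}}{35339 \left(-74 + 2 i \sqrt{37}\right)}$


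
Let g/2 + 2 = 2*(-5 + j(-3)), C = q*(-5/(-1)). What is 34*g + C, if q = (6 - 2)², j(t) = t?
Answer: -1144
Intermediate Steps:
q = 16 (q = 4² = 16)
C = 80 (C = 16*(-5/(-1)) = 16*(-5*(-1)) = 16*5 = 80)
g = -36 (g = -4 + 2*(2*(-5 - 3)) = -4 + 2*(2*(-8)) = -4 + 2*(-16) = -4 - 32 = -36)
34*g + C = 34*(-36) + 80 = -1224 + 80 = -1144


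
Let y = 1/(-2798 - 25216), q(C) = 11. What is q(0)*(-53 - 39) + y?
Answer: -28350169/28014 ≈ -1012.0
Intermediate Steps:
y = -1/28014 (y = 1/(-28014) = -1/28014 ≈ -3.5696e-5)
q(0)*(-53 - 39) + y = 11*(-53 - 39) - 1/28014 = 11*(-92) - 1/28014 = -1012 - 1/28014 = -28350169/28014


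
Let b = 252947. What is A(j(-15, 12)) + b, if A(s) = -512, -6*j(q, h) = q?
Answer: 252435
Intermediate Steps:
j(q, h) = -q/6
A(j(-15, 12)) + b = -512 + 252947 = 252435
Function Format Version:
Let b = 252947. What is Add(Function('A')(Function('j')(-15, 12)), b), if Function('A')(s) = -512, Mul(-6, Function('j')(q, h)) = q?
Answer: 252435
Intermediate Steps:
Function('j')(q, h) = Mul(Rational(-1, 6), q)
Add(Function('A')(Function('j')(-15, 12)), b) = Add(-512, 252947) = 252435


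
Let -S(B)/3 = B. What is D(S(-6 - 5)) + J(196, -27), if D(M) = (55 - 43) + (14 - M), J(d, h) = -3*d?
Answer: -595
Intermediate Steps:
S(B) = -3*B
D(M) = 26 - M (D(M) = 12 + (14 - M) = 26 - M)
D(S(-6 - 5)) + J(196, -27) = (26 - (-3)*(-6 - 5)) - 3*196 = (26 - (-3)*(-11)) - 588 = (26 - 1*33) - 588 = (26 - 33) - 588 = -7 - 588 = -595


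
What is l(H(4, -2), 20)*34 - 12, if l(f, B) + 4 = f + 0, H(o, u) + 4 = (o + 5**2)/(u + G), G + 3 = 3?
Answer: -777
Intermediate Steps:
G = 0 (G = -3 + 3 = 0)
H(o, u) = -4 + (25 + o)/u (H(o, u) = -4 + (o + 5**2)/(u + 0) = -4 + (o + 25)/u = -4 + (25 + o)/u)
l(f, B) = -4 + f (l(f, B) = -4 + (f + 0) = -4 + f)
l(H(4, -2), 20)*34 - 12 = (-4 + (25 + 4 - 4*(-2))/(-2))*34 - 12 = (-4 - (25 + 4 + 8)/2)*34 - 12 = (-4 - 1/2*37)*34 - 12 = (-4 - 37/2)*34 - 12 = -45/2*34 - 12 = -765 - 12 = -777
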